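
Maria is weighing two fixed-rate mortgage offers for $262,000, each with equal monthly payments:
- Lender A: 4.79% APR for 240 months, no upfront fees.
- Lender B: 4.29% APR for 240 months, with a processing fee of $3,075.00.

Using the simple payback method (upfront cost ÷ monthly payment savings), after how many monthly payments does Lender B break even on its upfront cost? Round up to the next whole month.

Lender A: monthly rate = 4.79%/12 = 0.0039917; payment = 262,000 × 0.0039917 / (1 − (1+0.0039917)^−240) = $1,698.83.
Lender B: at 4.29% the monthly rate is 0.0035750, so the payment is 262,000 × 0.0035750 / (1 − 1.0035750^−240) = $1,627.99.
Monthly savings = $1,698.83 − $1,627.99 = $70.84.
Break-even = $3,075.00 / $70.84 = 43.41 → 44 months.

44 months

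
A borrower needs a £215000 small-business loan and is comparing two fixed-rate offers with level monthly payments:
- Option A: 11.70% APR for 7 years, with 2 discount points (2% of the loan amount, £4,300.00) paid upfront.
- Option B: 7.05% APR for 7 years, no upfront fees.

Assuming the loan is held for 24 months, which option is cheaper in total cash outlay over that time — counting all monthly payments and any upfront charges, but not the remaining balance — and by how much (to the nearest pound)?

Option A: at 11.70% the monthly rate is 0.0097500, so the payment is 215,000 × 0.0097500 / (1 − 1.0097500^−84) = £3,760.93.
Option B: monthly rate = 7.05%/12 = 0.0058750; payment = 215,000 × 0.0058750 / (1 − (1+0.0058750)^−84) = £3,250.18.
Over 24 months: Option A costs 24 × £3,760.93 + £4,300.00 = £94,562.32; Option B costs 24 × £3,250.18 = £78,004.32.
Option B is cheaper by £94,562.32 − £78,004.32 = £16,558.00.

Option B by £16,558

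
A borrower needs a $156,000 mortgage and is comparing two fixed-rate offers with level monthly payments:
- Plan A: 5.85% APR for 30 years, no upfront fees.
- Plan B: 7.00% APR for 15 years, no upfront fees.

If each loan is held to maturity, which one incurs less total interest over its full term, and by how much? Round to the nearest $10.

Plan A: at 5.85% the monthly rate is 0.0048750, so the payment is 156,000 × 0.0048750 / (1 − 1.0048750^−360) = $920.31.
Total interest on Plan A = 360 × $920.31 − $156,000 = $175,311.60.
Plan B: at 7.00% the monthly rate is 0.0058333, so the payment is 156,000 × 0.0058333 / (1 − 1.0058333^−180) = $1,402.17.
Total interest on Plan B = 180 × $1,402.17 − $156,000 = $96,390.60.
Plan B is lower by $78,921.00.

Plan B by $78,920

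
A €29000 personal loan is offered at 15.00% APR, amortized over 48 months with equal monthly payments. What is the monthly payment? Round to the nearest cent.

€807.09

Monthly rate = 15%/12 = 0.0125000; payment = 29,000 × 0.0125000 / (1 − (1+0.0125000)^−48) = €807.09.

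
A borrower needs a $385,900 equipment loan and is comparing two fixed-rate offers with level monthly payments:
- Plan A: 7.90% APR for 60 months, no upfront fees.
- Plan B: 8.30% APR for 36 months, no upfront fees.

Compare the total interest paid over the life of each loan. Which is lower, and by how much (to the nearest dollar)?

Plan B by $31,110

Plan A: monthly rate = 7.9%/12 = 0.0065833; payment = 385,900 × 0.0065833 / (1 − (1+0.0065833)^−60) = $7,806.21.
Total interest on Plan A = 60 × $7,806.21 − $385,900 = $82,472.60.
Plan B: at 8.30% the monthly rate is 0.0069167, so the payment is 385,900 × 0.0069167 / (1 − 1.0069167^−36) = $12,146.18.
Total interest on Plan B = 36 × $12,146.18 − $385,900 = $51,362.48.
Plan B is lower by $31,110.12.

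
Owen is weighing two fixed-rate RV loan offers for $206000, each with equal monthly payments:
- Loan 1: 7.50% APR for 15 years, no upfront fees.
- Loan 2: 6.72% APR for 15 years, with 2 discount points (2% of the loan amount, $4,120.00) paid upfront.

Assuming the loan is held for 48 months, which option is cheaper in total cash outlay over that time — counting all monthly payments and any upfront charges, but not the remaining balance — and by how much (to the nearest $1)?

Loan 1: monthly rate = 7.5%/12 = 0.0062500; payment = 206,000 × 0.0062500 / (1 − (1+0.0062500)^−180) = $1,909.65.
Loan 2: monthly rate = 6.72%/12 = 0.0056000; payment = 206,000 × 0.0056000 / (1 − (1+0.0056000)^−180) = $1,819.49.
Over 48 months: Loan 1 costs 48 × $1,909.65 = $91,663.20; Loan 2 costs 48 × $1,819.49 + $4,120.00 = $91,455.52.
Loan 2 is cheaper by $91,663.20 − $91,455.52 = $207.68.

Loan 2 by $208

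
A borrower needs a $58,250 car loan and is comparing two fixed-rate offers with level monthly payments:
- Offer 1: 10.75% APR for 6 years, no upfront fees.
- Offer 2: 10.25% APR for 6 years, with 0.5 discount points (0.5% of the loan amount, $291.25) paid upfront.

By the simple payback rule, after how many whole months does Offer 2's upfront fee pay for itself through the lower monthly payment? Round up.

20 months

Offer 1: monthly rate = 10.75%/12 = 0.0089583; payment = 58,250 × 0.0089583 / (1 − (1+0.0089583)^−72) = $1,101.29.
Offer 2: monthly rate = 10.25%/12 = 0.0085417; payment = 58,250 × 0.0085417 / (1 − (1+0.0085417)^−72) = $1,086.49.
Monthly savings = $1,101.29 − $1,086.49 = $14.80.
Break-even = $291.25 / $14.80 = 19.68 → 20 months.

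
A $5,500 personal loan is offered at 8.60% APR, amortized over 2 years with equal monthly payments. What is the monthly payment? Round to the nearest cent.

Monthly rate = 8.6%/12 = 0.0071667; payment = 5,500 × 0.0071667 / (1 − (1+0.0071667)^−24) = $250.26.

$250.26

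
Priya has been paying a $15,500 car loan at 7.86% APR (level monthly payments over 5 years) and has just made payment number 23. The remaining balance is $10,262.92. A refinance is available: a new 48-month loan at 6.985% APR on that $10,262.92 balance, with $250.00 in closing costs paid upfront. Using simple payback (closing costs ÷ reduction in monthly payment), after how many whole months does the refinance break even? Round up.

4 months

Current payment = 15,500 × 7.86%/12 / (1 − (1+0.0065500)^−60) = $313.25.
Refinanced payment = 10,262.92 × 0.0058208 / (1 − (1+0.0058208)^−48) = $245.69.
Monthly savings = $313.25 − $245.69 = $67.56.
Break-even = $250.00 / $67.56 = 3.70 → 4 months.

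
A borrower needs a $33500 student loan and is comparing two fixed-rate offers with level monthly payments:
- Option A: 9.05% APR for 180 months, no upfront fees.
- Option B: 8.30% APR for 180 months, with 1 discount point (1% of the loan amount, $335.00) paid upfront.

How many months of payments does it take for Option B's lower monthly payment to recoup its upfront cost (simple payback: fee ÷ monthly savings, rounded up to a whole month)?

23 months

Option A: monthly rate = 9.05%/12 = 0.0075417; payment = 33,500 × 0.0075417 / (1 − (1+0.0075417)^−180) = $340.78.
Option B: at 8.30% the monthly rate is 0.0069167, so the payment is 33,500 × 0.0069167 / (1 − 1.0069167^−180) = $325.97.
Monthly savings = $340.78 − $325.97 = $14.81.
Break-even = $335.00 / $14.81 = 22.62 → 23 months.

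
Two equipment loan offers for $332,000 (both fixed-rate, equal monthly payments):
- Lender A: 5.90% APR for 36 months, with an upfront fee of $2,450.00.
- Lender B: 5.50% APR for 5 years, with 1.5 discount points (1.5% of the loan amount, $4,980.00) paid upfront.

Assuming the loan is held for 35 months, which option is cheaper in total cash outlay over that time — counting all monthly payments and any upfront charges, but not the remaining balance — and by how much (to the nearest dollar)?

Lender A: at 5.90% the monthly rate is 0.0049167, so the payment is 332,000 × 0.0049167 / (1 − 1.0049167^−36) = $10,085.05.
Lender B: at 5.50% the monthly rate is 0.0045833, so the payment is 332,000 × 0.0045833 / (1 − 1.0045833^−60) = $6,341.59.
Over 35 months: Lender A costs 35 × $10,085.05 + $2,450.00 = $355,426.75; Lender B costs 35 × $6,341.59 + $4,980.00 = $226,935.65.
Lender B is cheaper by $355,426.75 − $226,935.65 = $128,491.10.

Lender B by $128,491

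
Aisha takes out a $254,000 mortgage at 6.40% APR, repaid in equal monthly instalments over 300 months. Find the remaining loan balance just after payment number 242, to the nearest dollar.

$84,575

With monthly rate i = 6.4%/12 = 0.0053333, the balance after k of n payments is P · [(1+i)^n − (1+i)^k] / [(1+i)^n − 1].
(1+0.0053333)^300 = 4.93201903 and (1+0.0053333)^242 = 3.62276330, so the balance is 254,000 × (4.93201903 − 3.62276330) / (4.93201903 − 1) = $84,575.11.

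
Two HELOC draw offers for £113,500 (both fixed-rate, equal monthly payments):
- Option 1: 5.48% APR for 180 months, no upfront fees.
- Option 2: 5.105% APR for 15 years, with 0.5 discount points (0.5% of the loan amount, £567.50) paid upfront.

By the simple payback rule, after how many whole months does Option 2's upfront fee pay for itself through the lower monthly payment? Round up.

Option 1: monthly rate = 5.48%/12 = 0.0045667; payment = 113,500 × 0.0045667 / (1 − (1+0.0045667)^−180) = £926.19.
Option 2: monthly rate = 5.105%/12 = 0.0042542; payment = 113,500 × 0.0042542 / (1 − (1+0.0042542)^−180) = £903.77.
Monthly savings = £926.19 − £903.77 = £22.42.
Break-even = £567.50 / £22.42 = 25.31 → 26 months.

26 months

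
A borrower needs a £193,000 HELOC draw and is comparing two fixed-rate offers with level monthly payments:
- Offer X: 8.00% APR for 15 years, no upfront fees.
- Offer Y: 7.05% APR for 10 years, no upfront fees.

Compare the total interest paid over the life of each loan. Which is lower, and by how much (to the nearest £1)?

Offer X: at 8.00% the monthly rate is 0.0066667, so the payment is 193,000 × 0.0066667 / (1 − 1.0066667^−180) = £1,844.41.
Total interest on Offer X = 180 × £1,844.41 − £193,000 = £138,993.80.
Offer Y: at 7.05% the monthly rate is 0.0058750, so the payment is 193,000 × 0.0058750 / (1 − 1.0058750^−120) = £2,245.87.
Total interest on Offer Y = 120 × £2,245.87 − £193,000 = £76,504.40.
Offer Y is lower by £62,489.40.

Offer Y by £62,489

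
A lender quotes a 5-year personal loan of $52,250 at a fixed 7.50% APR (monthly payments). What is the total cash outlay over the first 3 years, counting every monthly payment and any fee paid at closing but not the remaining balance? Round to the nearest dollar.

Monthly rate = 7.5%/12 = 0.0062500; payment = 52,250 × 0.0062500 / (1 − (1+0.0062500)^−60) = $1,046.98.
Total outlay = 36 × $1,046.98 = $37,691.28.

$37,691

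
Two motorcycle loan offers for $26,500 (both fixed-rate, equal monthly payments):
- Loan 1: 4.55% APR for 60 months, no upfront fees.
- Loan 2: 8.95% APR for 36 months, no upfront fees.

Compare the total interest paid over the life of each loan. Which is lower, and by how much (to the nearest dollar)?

Loan 1 by $636

Loan 1: monthly rate = 4.55%/12 = 0.0037917; payment = 26,500 × 0.0037917 / (1 − (1+0.0037917)^−60) = $494.64.
Total interest on Loan 1 = 60 × $494.64 − $26,500 = $3,178.40.
Loan 2: monthly rate = 8.95%/12 = 0.0074583; payment = 26,500 × 0.0074583 / (1 − (1+0.0074583)^−36) = $842.08.
Total interest on Loan 2 = 36 × $842.08 − $26,500 = $3,814.88.
Loan 1 is lower by $636.48.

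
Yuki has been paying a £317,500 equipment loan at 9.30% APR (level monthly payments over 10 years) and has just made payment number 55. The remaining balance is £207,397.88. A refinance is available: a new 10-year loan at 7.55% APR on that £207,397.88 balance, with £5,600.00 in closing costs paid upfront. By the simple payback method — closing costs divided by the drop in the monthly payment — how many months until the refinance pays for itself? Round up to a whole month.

Current payment = 317,500 × 9.3%/12 / (1 − (1+0.0077500)^−120) = £4,073.69.
Refinanced payment = 207,397.88 × 0.0062917 / (1 − (1+0.0062917)^−120) = £2,467.27.
Monthly savings = £4,073.69 − £2,467.27 = £1,606.42.
Break-even = £5,600.00 / £1,606.42 = 3.49 → 4 months.

4 months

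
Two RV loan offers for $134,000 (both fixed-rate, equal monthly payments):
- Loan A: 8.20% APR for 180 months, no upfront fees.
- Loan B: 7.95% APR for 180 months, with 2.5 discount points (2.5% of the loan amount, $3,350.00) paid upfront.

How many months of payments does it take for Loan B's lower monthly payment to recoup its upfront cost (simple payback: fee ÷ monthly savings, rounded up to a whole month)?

173 months

Loan A: monthly rate = 8.2%/12 = 0.0068333; payment = 134,000 × 0.0068333 / (1 − (1+0.0068333)^−180) = $1,296.09.
Loan B: at 7.95% the monthly rate is 0.0066250, so the payment is 134,000 × 0.0066250 / (1 − 1.0066250^−180) = $1,276.71.
Monthly savings = $1,296.09 − $1,276.71 = $19.38.
Break-even = $3,350.00 / $19.38 = 172.86 → 173 months.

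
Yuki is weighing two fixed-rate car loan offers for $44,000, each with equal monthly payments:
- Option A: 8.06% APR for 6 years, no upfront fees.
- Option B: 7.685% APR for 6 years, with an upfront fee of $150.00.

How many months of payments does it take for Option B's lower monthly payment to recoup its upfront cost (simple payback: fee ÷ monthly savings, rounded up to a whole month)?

19 months

Option A: monthly rate = 8.06%/12 = 0.0067167; payment = 44,000 × 0.0067167 / (1 − (1+0.0067167)^−72) = $772.75.
Option B: at 7.685% the monthly rate is 0.0064042, so the payment is 44,000 × 0.0064042 / (1 − 1.0064042^−72) = $764.71.
Monthly savings = $772.75 − $764.71 = $8.04.
Break-even = $150.00 / $8.04 = 18.66 → 19 months.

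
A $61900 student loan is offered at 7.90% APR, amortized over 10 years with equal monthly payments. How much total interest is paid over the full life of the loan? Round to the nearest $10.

Monthly rate = 7.9%/12 = 0.0065833; payment = 61,900 × 0.0065833 / (1 − (1+0.0065833)^−120) = $747.75.
Total paid = 120 × $747.75 = $89,730.00; interest = $89,730.00 − $61,900 = $27,830.00.

$27,830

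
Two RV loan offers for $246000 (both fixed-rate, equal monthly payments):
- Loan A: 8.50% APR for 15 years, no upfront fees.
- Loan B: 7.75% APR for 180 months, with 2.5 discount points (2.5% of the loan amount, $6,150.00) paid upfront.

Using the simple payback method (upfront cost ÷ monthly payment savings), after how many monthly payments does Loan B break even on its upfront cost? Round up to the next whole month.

58 months

Loan A: monthly rate = 8.5%/12 = 0.0070833; payment = 246,000 × 0.0070833 / (1 − (1+0.0070833)^−180) = $2,422.46.
Loan B: monthly rate = 7.75%/12 = 0.0064583; payment = 246,000 × 0.0064583 / (1 − (1+0.0064583)^−180) = $2,315.54.
Monthly savings = $2,422.46 − $2,315.54 = $106.92.
Break-even = $6,150.00 / $106.92 = 57.52 → 58 months.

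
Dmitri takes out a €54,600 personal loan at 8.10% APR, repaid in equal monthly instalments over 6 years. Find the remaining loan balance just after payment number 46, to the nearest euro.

€22,822

With monthly rate i = 8.1%/12 = 0.0067500, the balance after k of n payments is P · [(1+i)^n − (1+i)^k] / [(1+i)^n − 1].
(1+0.0067500)^72 = 1.62314738 and (1+0.0067500)^46 = 1.36268464, so the balance is 54,600 × (1.62314738 − 1.36268464) / (1.62314738 − 1) = €22,821.67.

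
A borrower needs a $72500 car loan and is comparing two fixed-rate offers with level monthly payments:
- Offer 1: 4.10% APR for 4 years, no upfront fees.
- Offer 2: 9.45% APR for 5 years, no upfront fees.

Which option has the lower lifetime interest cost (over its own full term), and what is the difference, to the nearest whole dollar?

Offer 1 by $12,521

Offer 1: monthly rate = 4.1%/12 = 0.0034167; payment = 72,500 × 0.0034167 / (1 − (1+0.0034167)^−48) = $1,640.23.
Total interest on Offer 1 = 48 × $1,640.23 − $72,500 = $6,231.04.
Offer 2: monthly rate = 9.45%/12 = 0.0078750; payment = 72,500 × 0.0078750 / (1 − (1+0.0078750)^−60) = $1,520.86.
Total interest on Offer 2 = 60 × $1,520.86 − $72,500 = $18,751.60.
Offer 1 is lower by $12,520.56.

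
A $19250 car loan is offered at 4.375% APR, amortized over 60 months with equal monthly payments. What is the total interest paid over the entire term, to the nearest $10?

$2,220

At 4.375% the monthly rate is 0.0036458, so the payment is 19,250 × 0.0036458 / (1 − 1.0036458^−60) = $357.79.
Total paid = 60 × $357.79 = $21,467.40; interest = $21,467.40 − $19,250 = $2,217.40.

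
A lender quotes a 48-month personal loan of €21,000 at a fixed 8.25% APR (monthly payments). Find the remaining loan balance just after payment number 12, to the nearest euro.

With monthly rate i = 8.25%/12 = 0.0068750, the balance after k of n payments is P · [(1+i)^n − (1+i)^k] / [(1+i)^n − 1].
(1+0.0068750)^48 = 1.38939833 and (1+0.0068750)^12 = 1.08569214, so the balance is 21,000 × (1.38939833 − 1.08569214) / (1.38939833 − 1) = €16,378.68.

€16,379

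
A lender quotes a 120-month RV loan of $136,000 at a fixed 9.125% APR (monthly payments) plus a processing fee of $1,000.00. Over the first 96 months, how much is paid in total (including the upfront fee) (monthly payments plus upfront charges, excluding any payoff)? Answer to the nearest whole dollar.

$167,272

Monthly rate = 9.125%/12 = 0.0076042; payment = 136,000 × 0.0076042 / (1 − (1+0.0076042)^−120) = $1,732.00.
Total outlay = 96 × $1,732.00 + $1,000.00 = $167,272.00.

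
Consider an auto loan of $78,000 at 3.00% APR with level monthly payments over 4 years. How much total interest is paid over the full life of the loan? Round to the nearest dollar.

Monthly rate = 3%/12 = 0.0025000; payment = 78,000 × 0.0025000 / (1 − (1+0.0025000)^−48) = $1,726.48.
Total paid = 48 × $1,726.48 = $82,871.04; interest = $82,871.04 − $78,000 = $4,871.04.

$4,871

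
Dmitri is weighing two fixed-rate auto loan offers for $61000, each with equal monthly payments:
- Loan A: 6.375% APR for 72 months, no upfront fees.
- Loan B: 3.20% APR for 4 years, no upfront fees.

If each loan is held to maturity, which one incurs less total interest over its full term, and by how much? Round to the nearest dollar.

Loan A: monthly rate = 6.375%/12 = 0.0053125; payment = 61,000 × 0.0053125 / (1 − (1+0.0053125)^−72) = $1,021.78.
Total interest on Loan A = 72 × $1,021.78 − $61,000 = $12,568.16.
Loan B: monthly rate = 3.2%/12 = 0.0026667; payment = 61,000 × 0.0026667 / (1 − (1+0.0026667)^−48) = $1,355.59.
Total interest on Loan B = 48 × $1,355.59 − $61,000 = $4,068.32.
Loan B is lower by $8,499.84.

Loan B by $8,500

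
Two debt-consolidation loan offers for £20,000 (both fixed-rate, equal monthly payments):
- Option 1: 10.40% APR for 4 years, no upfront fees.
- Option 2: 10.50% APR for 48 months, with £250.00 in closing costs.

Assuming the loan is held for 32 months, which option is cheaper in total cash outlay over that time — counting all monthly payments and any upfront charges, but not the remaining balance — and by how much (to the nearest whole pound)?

Option 1 by £281

Option 1: monthly rate = 10.4%/12 = 0.0086667; payment = 20,000 × 0.0086667 / (1 − (1+0.0086667)^−48) = £511.10.
Option 2: monthly rate = 10.5%/12 = 0.0087500; payment = 20,000 × 0.0087500 / (1 − (1+0.0087500)^−48) = £512.07.
Over 32 months: Option 1 costs 32 × £511.10 = £16,355.20; Option 2 costs 32 × £512.07 + £250.00 = £16,636.24.
Option 1 is cheaper by £16,636.24 − £16,355.20 = £281.04.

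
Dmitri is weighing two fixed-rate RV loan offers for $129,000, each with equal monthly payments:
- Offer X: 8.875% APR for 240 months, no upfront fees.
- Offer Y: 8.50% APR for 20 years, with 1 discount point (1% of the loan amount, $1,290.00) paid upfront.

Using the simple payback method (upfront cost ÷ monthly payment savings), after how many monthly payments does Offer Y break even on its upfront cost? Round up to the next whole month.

42 months

Offer X: monthly rate = 8.875%/12 = 0.0073958; payment = 129,000 × 0.0073958 / (1 − (1+0.0073958)^−240) = $1,150.30.
Offer Y: monthly rate = 8.5%/12 = 0.0070833; payment = 129,000 × 0.0070833 / (1 − (1+0.0070833)^−240) = $1,119.49.
Monthly savings = $1,150.30 − $1,119.49 = $30.81.
Break-even = $1,290.00 / $30.81 = 41.87 → 42 months.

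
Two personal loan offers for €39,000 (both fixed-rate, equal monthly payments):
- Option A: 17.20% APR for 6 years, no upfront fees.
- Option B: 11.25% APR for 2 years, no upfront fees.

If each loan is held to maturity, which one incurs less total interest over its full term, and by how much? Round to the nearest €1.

Option B by €19,047

Option A: at 17.20% the monthly rate is 0.0143333, so the payment is 39,000 × 0.0143333 / (1 − 1.0143333^−72) = €871.96.
Total interest on Option A = 72 × €871.96 − €39,000 = €23,781.12.
Option B: at 11.25% the monthly rate is 0.0093750, so the payment is 39,000 × 0.0093750 / (1 − 1.0093750^−24) = €1,822.24.
Total interest on Option B = 24 × €1,822.24 − €39,000 = €4,733.76.
Option B is lower by €19,047.36.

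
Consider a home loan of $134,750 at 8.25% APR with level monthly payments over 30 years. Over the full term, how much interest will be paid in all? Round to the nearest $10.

$229,690

Monthly rate = 8.25%/12 = 0.0068750; payment = 134,750 × 0.0068750 / (1 − (1+0.0068750)^−360) = $1,012.33.
Total paid = 360 × $1,012.33 = $364,438.80; interest = $364,438.80 − $134,750 = $229,688.80.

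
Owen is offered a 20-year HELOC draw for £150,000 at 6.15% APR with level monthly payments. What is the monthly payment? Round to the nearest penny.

Monthly rate = 6.15%/12 = 0.0051250; payment = 150,000 × 0.0051250 / (1 − (1+0.0051250)^−240) = £1,087.67.

£1,087.67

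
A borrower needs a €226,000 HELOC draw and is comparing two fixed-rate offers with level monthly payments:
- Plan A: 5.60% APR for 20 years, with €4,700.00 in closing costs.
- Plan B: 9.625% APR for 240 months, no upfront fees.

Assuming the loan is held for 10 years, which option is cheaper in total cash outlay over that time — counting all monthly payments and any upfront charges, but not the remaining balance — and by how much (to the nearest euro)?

Plan A by €62,222

Plan A: at 5.60% the monthly rate is 0.0046667, so the payment is 226,000 × 0.0046667 / (1 − 1.0046667^−240) = €1,567.42.
Plan B: at 9.625% the monthly rate is 0.0080208, so the payment is 226,000 × 0.0080208 / (1 − 1.0080208^−240) = €2,125.10.
Over 120 months: Plan A costs 120 × €1,567.42 + €4,700.00 = €192,790.40; Plan B costs 120 × €2,125.10 = €255,012.00.
Plan A is cheaper by €255,012.00 − €192,790.40 = €62,221.60.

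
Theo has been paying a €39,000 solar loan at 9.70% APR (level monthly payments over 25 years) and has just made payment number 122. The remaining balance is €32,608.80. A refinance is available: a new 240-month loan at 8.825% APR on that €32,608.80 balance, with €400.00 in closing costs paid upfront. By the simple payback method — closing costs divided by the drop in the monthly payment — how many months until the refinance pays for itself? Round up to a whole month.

Current payment = 39,000 × 9.7%/12 / (1 − (1+0.0080833)^−300) = €346.18.
Refinanced payment = 32,608.80 × 0.0073542 / (1 − (1+0.0073542)^−240) = €289.73.
Monthly savings = €346.18 − €289.73 = €56.45.
Break-even = €400.00 / €56.45 = 7.09 → 8 months.

8 months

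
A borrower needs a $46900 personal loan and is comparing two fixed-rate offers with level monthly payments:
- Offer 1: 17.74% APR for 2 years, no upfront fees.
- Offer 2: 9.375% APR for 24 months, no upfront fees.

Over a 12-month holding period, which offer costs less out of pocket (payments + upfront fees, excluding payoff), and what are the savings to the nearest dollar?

Offer 2 by $2,218

Offer 1: at 17.74% the monthly rate is 0.0147833, so the payment is 46,900 × 0.0147833 / (1 − 1.0147833^−24) = $2,335.55.
Offer 2: at 9.375% the monthly rate is 0.0078125, so the payment is 46,900 × 0.0078125 / (1 − 1.0078125^−24) = $2,150.69.
Over 12 months: Offer 1 costs 12 × $2,335.55 = $28,026.60; Offer 2 costs 12 × $2,150.69 = $25,808.28.
Offer 2 is cheaper by $28,026.60 − $25,808.28 = $2,218.32.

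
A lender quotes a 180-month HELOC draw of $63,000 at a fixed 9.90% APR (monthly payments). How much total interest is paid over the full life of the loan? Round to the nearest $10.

Monthly rate = 9.9%/12 = 0.0082500; payment = 63,000 × 0.0082500 / (1 − (1+0.0082500)^−180) = $673.15.
Total paid = 180 × $673.15 = $121,167.00; interest = $121,167.00 − $63,000 = $58,167.00.

$58,170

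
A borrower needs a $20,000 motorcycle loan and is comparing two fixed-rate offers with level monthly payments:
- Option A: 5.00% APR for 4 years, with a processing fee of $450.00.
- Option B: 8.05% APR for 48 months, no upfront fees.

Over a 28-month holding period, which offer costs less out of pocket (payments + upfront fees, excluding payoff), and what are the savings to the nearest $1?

Option A: at 5.00% the monthly rate is 0.0041667, so the payment is 20,000 × 0.0041667 / (1 − 1.0041667^−48) = $460.59.
Option B: at 8.05% the monthly rate is 0.0067083, so the payment is 20,000 × 0.0067083 / (1 − 1.0067083^−48) = $488.73.
Over 28 months: Option A costs 28 × $460.59 + $450.00 = $13,346.52; Option B costs 28 × $488.73 = $13,684.44.
Option A is cheaper by $13,684.44 − $13,346.52 = $337.92.

Option A by $338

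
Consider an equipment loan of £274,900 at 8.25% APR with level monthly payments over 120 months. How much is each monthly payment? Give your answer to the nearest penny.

At 8.25% the monthly rate is 0.0068750, so the payment is 274,900 × 0.0068750 / (1 − 1.0068750^−120) = £3,371.72.

£3,371.72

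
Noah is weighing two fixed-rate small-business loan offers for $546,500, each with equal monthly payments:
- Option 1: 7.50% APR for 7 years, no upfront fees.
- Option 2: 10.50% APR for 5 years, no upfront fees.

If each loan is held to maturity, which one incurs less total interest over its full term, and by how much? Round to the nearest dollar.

Option 1 by $666

Option 1: monthly rate = 7.5%/12 = 0.0062500; payment = 546,500 × 0.0062500 / (1 − (1+0.0062500)^−84) = $8,382.37.
Total interest on Option 1 = 84 × $8,382.37 − $546,500 = $157,619.08.
Option 2: monthly rate = 10.5%/12 = 0.0087500; payment = 546,500 × 0.0087500 / (1 − (1+0.0087500)^−60) = $11,746.42.
Total interest on Option 2 = 60 × $11,746.42 − $546,500 = $158,285.20.
Option 1 is lower by $666.12.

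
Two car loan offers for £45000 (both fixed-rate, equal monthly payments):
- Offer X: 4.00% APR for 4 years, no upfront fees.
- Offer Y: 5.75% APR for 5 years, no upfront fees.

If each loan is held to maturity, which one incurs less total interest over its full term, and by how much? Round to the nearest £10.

Offer X: monthly rate = 4%/12 = 0.0033333; payment = 45,000 × 0.0033333 / (1 − (1+0.0033333)^−48) = £1,016.06.
Total interest on Offer X = 48 × £1,016.06 − £45,000 = £3,770.88.
Offer Y: at 5.75% the monthly rate is 0.0047917, so the payment is 45,000 × 0.0047917 / (1 − 1.0047917^−60) = £864.75.
Total interest on Offer Y = 60 × £864.75 − £45,000 = £6,885.00.
Offer X is lower by £3,114.12.

Offer X by £3,110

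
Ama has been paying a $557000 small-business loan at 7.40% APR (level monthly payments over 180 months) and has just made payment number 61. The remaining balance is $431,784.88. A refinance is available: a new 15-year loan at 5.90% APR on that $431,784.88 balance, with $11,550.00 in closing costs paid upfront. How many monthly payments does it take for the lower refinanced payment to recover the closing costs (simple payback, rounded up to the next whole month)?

Current payment = 557,000 × 7.4%/12 / (1 − (1+0.0061667)^−180) = $5,131.86.
Refinanced payment = 431,784.88 × 0.0049167 / (1 − (1+0.0049167)^−180) = $3,620.36.
Monthly savings = $5,131.86 − $3,620.36 = $1,511.50.
Break-even = $11,550.00 / $1,511.50 = 7.64 → 8 months.

8 months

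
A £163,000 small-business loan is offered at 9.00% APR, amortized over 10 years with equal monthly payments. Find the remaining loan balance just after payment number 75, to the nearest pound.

With monthly rate i = 9%/12 = 0.0075000, the balance after k of n payments is P · [(1+i)^n − (1+i)^k] / [(1+i)^n − 1].
(1+0.0075000)^120 = 2.45135708 and (1+0.0075000)^75 = 1.75137486, so the balance is 163,000 × (2.45135708 − 1.75137486) / (2.45135708 − 1) = £78,614.08.

£78,614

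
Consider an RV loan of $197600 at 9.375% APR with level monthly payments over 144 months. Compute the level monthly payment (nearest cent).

At 9.375% the monthly rate is 0.0078125, so the payment is 197,600 × 0.0078125 / (1 − 1.0078125^−144) = $2,290.68.

$2,290.68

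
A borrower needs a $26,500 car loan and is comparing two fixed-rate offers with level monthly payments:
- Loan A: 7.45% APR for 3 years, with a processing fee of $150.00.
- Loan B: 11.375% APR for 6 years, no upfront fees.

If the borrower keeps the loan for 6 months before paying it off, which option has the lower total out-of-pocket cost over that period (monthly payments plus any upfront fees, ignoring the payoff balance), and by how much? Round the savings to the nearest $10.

Loan B by $2,040

Loan A: monthly rate = 7.45%/12 = 0.0062083; payment = 26,500 × 0.0062083 / (1 − (1+0.0062083)^−36) = $823.71.
Loan B: monthly rate = 11.375%/12 = 0.0094792; payment = 26,500 × 0.0094792 / (1 − (1+0.0094792)^−72) = $509.51.
Over 6 months: Loan A costs 6 × $823.71 + $150.00 = $5,092.26; Loan B costs 6 × $509.51 = $3,057.06.
Loan B is cheaper by $5,092.26 − $3,057.06 = $2,035.20.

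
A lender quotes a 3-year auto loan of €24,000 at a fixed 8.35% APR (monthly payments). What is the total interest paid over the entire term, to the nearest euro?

At 8.35% the monthly rate is 0.0069583, so the payment is 24,000 × 0.0069583 / (1 − 1.0069583^−36) = €755.95.
Total paid = 36 × €755.95 = €27,214.20; interest = €27,214.20 − €24,000 = €3,214.20.

€3,214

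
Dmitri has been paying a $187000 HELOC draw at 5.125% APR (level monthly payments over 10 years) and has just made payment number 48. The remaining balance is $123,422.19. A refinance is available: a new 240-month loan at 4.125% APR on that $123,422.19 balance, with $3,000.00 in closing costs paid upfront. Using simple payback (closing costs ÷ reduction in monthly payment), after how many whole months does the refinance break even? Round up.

Current payment = 187,000 × 5.125%/12 / (1 − (1+0.0042708)^−120) = $1,994.87.
Refinanced payment = 123,422.19 × 0.0034375 / (1 − (1+0.0034375)^−240) = $756.07.
Monthly savings = $1,994.87 − $756.07 = $1,238.80.
Break-even = $3,000.00 / $1,238.80 = 2.42 → 3 months.

3 months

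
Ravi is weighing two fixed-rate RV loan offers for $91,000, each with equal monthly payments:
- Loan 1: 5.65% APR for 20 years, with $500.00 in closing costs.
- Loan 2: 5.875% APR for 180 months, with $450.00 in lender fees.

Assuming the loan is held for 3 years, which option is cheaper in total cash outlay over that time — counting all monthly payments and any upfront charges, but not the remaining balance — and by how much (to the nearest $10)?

Loan 1: at 5.65% the monthly rate is 0.0047083, so the payment is 91,000 × 0.0047083 / (1 − 1.0047083^−240) = $633.71.
Loan 2: at 5.875% the monthly rate is 0.0048958, so the payment is 91,000 × 0.0048958 / (1 − 1.0048958^−180) = $761.78.
Over 36 months: Loan 1 costs 36 × $633.71 + $500.00 = $23,313.56; Loan 2 costs 36 × $761.78 + $450.00 = $27,874.08.
Loan 1 is cheaper by $27,874.08 − $23,313.56 = $4,560.52.

Loan 1 by $4,560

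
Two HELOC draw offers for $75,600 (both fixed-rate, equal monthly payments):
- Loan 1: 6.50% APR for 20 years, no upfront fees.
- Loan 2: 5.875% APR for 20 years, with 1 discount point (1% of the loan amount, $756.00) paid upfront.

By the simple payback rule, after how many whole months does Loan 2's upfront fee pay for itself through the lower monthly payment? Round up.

28 months

Loan 1: at 6.50% the monthly rate is 0.0054167, so the payment is 75,600 × 0.0054167 / (1 − 1.0054167^−240) = $563.65.
Loan 2: at 5.875% the monthly rate is 0.0048958, so the payment is 75,600 × 0.0048958 / (1 − 1.0048958^−240) = $536.18.
Monthly savings = $563.65 − $536.18 = $27.47.
Break-even = $756.00 / $27.47 = 27.52 → 28 months.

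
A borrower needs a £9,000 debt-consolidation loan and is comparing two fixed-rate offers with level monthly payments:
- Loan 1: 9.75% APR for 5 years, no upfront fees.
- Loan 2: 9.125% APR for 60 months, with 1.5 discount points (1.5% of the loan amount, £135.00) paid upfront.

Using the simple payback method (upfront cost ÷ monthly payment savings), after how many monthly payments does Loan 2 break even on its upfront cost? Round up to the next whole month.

Loan 1: at 9.75% the monthly rate is 0.0081250, so the payment is 9,000 × 0.0081250 / (1 − 1.0081250^−60) = £190.12.
Loan 2: at 9.125% the monthly rate is 0.0076042, so the payment is 9,000 × 0.0076042 / (1 − 1.0076042^−60) = £187.37.
Monthly savings = £190.12 − £187.37 = £2.75.
Break-even = £135.00 / £2.75 = 49.09 → 50 months.

50 months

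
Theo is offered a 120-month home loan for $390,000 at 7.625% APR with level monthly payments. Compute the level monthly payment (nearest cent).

$4,654.85

Monthly rate = 7.625%/12 = 0.0063542; payment = 390,000 × 0.0063542 / (1 − (1+0.0063542)^−120) = $4,654.85.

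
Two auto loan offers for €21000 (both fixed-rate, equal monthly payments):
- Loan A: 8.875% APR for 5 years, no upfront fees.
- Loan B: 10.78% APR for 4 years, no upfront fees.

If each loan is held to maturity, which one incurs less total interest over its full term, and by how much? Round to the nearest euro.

Loan B by €134

Loan A: at 8.875% the monthly rate is 0.0073958, so the payment is 21,000 × 0.0073958 / (1 − 1.0073958^−60) = €434.65.
Total interest on Loan A = 60 × €434.65 − €21,000 = €5,079.00.
Loan B: at 10.78% the monthly rate is 0.0089833, so the payment is 21,000 × 0.0089833 / (1 − 1.0089833^−48) = €540.52.
Total interest on Loan B = 48 × €540.52 − €21,000 = €4,944.96.
Loan B is lower by €134.04.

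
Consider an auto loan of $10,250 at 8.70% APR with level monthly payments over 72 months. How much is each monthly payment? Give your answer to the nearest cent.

$183.24

At 8.70% the monthly rate is 0.0072500, so the payment is 10,250 × 0.0072500 / (1 − 1.0072500^−72) = $183.24.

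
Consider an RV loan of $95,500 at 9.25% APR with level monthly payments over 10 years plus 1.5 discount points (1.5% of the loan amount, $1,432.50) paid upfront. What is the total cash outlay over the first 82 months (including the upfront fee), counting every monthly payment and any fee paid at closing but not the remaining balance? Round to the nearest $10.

$101,690

Monthly rate = 9.25%/12 = 0.0077083; payment = 95,500 × 0.0077083 / (1 − (1+0.0077083)^−120) = $1,222.71.
Total outlay = 82 × $1,222.71 + $1,432.50 = $101,694.72.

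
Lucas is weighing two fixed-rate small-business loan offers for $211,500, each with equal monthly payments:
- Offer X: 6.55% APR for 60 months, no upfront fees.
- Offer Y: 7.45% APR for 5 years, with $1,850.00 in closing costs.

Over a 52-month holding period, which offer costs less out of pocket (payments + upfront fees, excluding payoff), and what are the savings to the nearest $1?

Offer X: monthly rate = 6.55%/12 = 0.0054583; payment = 211,500 × 0.0054583 / (1 − (1+0.0054583)^−60) = $4,143.20.
Offer Y: monthly rate = 7.45%/12 = 0.0062083; payment = 211,500 × 0.0062083 / (1 − (1+0.0062083)^−60) = $4,233.00.
Over 52 months: Offer X costs 52 × $4,143.20 = $215,446.40; Offer Y costs 52 × $4,233.00 + $1,850.00 = $221,966.00.
Offer X is cheaper by $221,966.00 − $215,446.40 = $6,519.60.

Offer X by $6,520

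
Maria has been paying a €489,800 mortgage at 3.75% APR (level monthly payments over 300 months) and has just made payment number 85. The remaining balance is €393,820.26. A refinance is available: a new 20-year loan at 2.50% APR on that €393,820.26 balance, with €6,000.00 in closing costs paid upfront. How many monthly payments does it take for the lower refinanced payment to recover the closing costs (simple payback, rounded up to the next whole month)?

Current payment = 489,800 × 3.75%/12 / (1 − (1+0.0031250)^−300) = €2,518.21.
Refinanced payment = 393,820.26 × 0.0020833 / (1 − (1+0.0020833)^−240) = €2,086.86.
Monthly savings = €2,518.21 − €2,086.86 = €431.35.
Break-even = €6,000.00 / €431.35 = 13.91 → 14 months.

14 months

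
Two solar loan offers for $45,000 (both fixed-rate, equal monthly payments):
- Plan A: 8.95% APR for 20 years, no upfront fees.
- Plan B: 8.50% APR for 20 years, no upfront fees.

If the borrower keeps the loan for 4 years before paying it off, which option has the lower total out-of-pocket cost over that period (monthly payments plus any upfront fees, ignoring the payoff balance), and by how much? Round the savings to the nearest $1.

Plan A: monthly rate = 8.95%/12 = 0.0074583; payment = 45,000 × 0.0074583 / (1 − (1+0.0074583)^−240) = $403.43.
Plan B: monthly rate = 8.5%/12 = 0.0070833; payment = 45,000 × 0.0070833 / (1 − (1+0.0070833)^−240) = $390.52.
Over 48 months: Plan A costs 48 × $403.43 = $19,364.64; Plan B costs 48 × $390.52 = $18,744.96.
Plan B is cheaper by $19,364.64 − $18,744.96 = $619.68.

Plan B by $620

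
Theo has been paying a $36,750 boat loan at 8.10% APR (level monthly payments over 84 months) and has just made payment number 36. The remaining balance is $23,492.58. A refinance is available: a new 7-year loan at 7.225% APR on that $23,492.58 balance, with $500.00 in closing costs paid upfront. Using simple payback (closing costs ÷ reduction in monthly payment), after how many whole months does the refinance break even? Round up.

3 months

Current payment = 36,750 × 8.1%/12 / (1 − (1+0.0067500)^−84) = $574.63.
Refinanced payment = 23,492.58 × 0.0060208 / (1 − (1+0.0060208)^−84) = $357.16.
Monthly savings = $574.63 − $357.16 = $217.47.
Break-even = $500.00 / $217.47 = 2.30 → 3 months.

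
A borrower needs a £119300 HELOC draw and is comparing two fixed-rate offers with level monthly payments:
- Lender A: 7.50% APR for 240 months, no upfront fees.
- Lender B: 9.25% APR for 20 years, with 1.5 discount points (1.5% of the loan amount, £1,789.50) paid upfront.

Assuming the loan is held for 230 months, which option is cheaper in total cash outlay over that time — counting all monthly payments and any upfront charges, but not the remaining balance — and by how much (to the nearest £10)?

Lender A: at 7.50% the monthly rate is 0.0062500, so the payment is 119,300 × 0.0062500 / (1 − 1.0062500^−240) = £961.07.
Lender B: at 9.25% the monthly rate is 0.0077083, so the payment is 119,300 × 0.0077083 / (1 − 1.0077083^−240) = £1,092.63.
Over 230 months: Lender A costs 230 × £961.07 = £221,046.10; Lender B costs 230 × £1,092.63 + £1,789.50 = £253,094.40.
Lender A is cheaper by £253,094.40 − £221,046.10 = £32,048.30.

Lender A by £32,050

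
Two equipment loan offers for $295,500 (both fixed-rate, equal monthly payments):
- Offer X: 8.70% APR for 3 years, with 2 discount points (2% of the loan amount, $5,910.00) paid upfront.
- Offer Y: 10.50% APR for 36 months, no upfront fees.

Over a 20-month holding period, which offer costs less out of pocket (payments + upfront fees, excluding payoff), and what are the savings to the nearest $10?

Offer X: monthly rate = 8.7%/12 = 0.0072500; payment = 295,500 × 0.0072500 / (1 − (1+0.0072500)^−36) = $9,355.62.
Offer Y: at 10.50% the monthly rate is 0.0087500, so the payment is 295,500 × 0.0087500 / (1 − 1.0087500^−36) = $9,604.47.
Over 20 months: Offer X costs 20 × $9,355.62 + $5,910.00 = $193,022.40; Offer Y costs 20 × $9,604.47 = $192,089.40.
Offer Y is cheaper by $193,022.40 − $192,089.40 = $933.00.

Offer Y by $930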